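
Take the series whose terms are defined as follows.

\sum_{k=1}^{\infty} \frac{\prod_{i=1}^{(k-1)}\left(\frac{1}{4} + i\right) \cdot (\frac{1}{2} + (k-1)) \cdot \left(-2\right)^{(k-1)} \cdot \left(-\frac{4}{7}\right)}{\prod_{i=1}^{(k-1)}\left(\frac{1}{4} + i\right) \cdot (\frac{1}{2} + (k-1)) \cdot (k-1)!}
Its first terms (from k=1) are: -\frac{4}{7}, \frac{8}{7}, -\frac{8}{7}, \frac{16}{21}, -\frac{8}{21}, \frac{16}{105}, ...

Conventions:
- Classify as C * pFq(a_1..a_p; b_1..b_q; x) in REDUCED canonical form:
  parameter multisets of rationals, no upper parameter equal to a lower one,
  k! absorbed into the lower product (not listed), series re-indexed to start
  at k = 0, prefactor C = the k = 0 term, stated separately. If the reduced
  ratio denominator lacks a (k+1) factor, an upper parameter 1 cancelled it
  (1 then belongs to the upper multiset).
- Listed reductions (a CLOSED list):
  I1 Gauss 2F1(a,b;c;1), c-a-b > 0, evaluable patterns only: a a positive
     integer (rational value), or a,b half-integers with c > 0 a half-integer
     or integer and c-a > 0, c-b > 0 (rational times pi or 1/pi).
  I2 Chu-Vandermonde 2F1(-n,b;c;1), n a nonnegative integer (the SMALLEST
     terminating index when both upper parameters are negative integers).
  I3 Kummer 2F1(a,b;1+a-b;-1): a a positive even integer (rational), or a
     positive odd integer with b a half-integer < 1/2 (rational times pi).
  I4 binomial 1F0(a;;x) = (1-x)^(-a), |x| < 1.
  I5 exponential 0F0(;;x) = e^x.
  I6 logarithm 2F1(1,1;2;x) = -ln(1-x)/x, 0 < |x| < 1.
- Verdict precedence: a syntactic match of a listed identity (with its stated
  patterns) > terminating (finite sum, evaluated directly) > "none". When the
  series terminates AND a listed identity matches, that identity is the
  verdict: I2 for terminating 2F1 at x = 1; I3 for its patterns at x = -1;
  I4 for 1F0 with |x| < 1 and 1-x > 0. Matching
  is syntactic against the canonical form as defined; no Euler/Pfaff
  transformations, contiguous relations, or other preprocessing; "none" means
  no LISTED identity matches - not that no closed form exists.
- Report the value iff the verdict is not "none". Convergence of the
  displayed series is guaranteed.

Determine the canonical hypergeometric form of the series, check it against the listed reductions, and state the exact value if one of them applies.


The tell: with t_0 = -\frac{4}{7}, the running product (C = -4/7) telescopes to a rising factorial.
Term ratio: r(k) = -2 * 1 / [(k+1)] - rational in k. x = -2; t_0 = -\frac{4}{7}; negate the roots.

Reduced: x = -2, 0F0, upper = {-}, lower = {-}, C = -\frac{4}{7}. Verdict: the I5 exponential reduction fires (the 0F0 exponential series at x = -2). Hence: \left(-\frac{4}{7}\right) \cdot e^{-2}.


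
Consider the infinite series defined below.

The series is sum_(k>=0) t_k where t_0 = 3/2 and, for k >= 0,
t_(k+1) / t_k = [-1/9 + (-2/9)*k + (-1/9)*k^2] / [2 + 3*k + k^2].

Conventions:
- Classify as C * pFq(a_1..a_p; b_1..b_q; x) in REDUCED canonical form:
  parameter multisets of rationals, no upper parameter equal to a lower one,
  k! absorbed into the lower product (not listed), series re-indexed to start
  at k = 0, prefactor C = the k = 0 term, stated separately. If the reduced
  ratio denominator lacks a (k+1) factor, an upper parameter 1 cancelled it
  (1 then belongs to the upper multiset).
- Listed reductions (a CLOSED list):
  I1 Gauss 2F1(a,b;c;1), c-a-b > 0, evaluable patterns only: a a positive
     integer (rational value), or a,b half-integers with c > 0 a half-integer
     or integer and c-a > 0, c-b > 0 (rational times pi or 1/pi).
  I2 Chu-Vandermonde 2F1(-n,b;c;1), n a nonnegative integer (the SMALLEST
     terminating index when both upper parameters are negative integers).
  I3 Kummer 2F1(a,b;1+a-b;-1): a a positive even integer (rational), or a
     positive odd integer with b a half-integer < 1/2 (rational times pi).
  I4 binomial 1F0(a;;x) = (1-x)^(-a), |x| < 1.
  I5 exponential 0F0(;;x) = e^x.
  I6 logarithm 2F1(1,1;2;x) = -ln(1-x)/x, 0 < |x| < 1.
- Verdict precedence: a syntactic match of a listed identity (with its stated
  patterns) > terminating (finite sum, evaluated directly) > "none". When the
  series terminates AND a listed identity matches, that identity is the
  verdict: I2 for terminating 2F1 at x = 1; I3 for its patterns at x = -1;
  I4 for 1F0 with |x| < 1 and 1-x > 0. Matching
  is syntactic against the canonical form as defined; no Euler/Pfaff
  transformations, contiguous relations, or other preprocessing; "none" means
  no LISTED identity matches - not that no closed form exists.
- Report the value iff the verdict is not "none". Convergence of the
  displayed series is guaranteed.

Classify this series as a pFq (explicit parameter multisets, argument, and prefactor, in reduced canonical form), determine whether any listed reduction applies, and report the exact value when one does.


Key step: from the first term 3/2: roots of the ratio polynomials (prefactor 3/2) are the negated parameters.
Term ratio: r(k) = (-1/9) * (k+1) (k+1) / [(k+2) (k+1)] - rational in k. x = (-1/9); t_0 = 3/2; negate the roots.

Classification (C = 3/2): 2F1 with upper {1, 1}, lower {2}, argument x = -1/9. Verdict at x = -1/9: the logarithmic series (I6) matches (the logarithm: parameters (1,1;2), x = -1/9). Hence: (27/2) * ln(10/9).


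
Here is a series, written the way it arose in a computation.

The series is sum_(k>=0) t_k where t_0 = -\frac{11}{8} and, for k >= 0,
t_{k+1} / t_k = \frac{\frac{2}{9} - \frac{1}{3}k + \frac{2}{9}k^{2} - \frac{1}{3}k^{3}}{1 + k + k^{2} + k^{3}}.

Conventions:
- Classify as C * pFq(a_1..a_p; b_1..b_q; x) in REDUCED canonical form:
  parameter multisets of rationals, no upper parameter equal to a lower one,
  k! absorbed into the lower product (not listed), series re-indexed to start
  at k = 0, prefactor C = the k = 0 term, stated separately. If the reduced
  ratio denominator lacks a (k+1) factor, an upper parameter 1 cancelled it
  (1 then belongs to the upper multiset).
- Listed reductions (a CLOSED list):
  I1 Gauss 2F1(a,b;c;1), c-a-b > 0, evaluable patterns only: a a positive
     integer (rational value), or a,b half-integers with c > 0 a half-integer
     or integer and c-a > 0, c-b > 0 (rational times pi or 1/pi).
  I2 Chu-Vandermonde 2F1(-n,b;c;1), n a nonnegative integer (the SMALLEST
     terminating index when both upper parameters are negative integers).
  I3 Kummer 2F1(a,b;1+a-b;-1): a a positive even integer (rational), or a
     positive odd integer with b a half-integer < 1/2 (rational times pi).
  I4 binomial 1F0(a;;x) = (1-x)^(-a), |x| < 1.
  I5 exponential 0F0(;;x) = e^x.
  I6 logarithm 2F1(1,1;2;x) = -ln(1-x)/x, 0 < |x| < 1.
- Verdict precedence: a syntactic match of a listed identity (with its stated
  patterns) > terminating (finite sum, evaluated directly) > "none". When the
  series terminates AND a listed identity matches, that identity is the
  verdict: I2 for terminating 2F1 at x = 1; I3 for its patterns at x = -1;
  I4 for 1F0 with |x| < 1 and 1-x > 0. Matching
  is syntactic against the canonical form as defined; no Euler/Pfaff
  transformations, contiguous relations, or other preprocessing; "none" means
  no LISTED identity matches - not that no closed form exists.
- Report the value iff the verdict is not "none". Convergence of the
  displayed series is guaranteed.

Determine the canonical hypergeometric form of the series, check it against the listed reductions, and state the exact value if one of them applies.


At argument -\frac{1}{3}: a 1F0 with upper {-\frac{2}{3}}, lower {-}, scaled by C = -\frac{11}{8}. Verdict (x = -\frac{1}{3}): the I4 binomial reduction applies (the 1F0 binomial series: exponent 2/3, x = -\frac{1}{3}). Value: \left(-\frac{11}{8}\right) \cdot \left(\frac{4}{3}\right)^{\frac{2}{3}}.

Structural cue: with t_0 = -\frac{11}{8}, the expanded ratio factors over Q; C = -11/8, x = -1/3, roots give parameters.
Ratio: r(k) = -\frac{1}{3} * (k-\frac{2}{3}) / [(k+1)] - poly over poly, x = -\frac{1}{3} from leading terms; C = -\frac{11}{8} at k = 0.


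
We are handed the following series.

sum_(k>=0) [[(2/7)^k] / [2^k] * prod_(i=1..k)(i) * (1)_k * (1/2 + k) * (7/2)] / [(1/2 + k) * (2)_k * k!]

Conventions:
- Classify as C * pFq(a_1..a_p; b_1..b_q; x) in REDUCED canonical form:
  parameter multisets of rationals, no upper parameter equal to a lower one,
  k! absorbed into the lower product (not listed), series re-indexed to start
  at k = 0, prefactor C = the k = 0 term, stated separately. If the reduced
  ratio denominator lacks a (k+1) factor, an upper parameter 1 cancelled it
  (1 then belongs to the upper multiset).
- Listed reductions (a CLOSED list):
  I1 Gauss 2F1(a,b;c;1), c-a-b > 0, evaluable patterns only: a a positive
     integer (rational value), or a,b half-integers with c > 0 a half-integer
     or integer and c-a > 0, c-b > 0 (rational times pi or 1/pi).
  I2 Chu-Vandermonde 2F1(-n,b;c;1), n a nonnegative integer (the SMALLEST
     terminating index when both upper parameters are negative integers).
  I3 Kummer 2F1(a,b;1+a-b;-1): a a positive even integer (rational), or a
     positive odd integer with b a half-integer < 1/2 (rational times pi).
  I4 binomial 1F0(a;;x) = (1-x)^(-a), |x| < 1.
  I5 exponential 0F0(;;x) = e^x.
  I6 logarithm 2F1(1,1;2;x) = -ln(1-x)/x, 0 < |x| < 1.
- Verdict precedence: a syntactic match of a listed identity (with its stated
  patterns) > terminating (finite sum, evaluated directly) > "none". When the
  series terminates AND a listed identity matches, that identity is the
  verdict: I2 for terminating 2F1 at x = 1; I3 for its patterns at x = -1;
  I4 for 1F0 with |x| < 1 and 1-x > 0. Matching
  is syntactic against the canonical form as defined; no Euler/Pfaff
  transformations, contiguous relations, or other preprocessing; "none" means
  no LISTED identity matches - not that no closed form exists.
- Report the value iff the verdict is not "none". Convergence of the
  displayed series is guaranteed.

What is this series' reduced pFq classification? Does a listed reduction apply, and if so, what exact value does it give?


The tell: t_0 being 7/2, the two k-th powers (C = 7/2) combine into one argument.
Consecutive-term ratio: r(k) = (1/7) * (k+1) (k+1) / [(k+2) (k+1)] - poly over poly, x = (1/7) from leading terms; C = 7/2 at k = 0.

Prefactor 7/2, argument 1/7: 2F1 with upper {1, 1} over lower {2}. Verdict: the logarithmic series (I6) applies (the logarithm: parameters (1,1;2), x = 1/7). Its exact value is (-49/2) * ln(6/7).


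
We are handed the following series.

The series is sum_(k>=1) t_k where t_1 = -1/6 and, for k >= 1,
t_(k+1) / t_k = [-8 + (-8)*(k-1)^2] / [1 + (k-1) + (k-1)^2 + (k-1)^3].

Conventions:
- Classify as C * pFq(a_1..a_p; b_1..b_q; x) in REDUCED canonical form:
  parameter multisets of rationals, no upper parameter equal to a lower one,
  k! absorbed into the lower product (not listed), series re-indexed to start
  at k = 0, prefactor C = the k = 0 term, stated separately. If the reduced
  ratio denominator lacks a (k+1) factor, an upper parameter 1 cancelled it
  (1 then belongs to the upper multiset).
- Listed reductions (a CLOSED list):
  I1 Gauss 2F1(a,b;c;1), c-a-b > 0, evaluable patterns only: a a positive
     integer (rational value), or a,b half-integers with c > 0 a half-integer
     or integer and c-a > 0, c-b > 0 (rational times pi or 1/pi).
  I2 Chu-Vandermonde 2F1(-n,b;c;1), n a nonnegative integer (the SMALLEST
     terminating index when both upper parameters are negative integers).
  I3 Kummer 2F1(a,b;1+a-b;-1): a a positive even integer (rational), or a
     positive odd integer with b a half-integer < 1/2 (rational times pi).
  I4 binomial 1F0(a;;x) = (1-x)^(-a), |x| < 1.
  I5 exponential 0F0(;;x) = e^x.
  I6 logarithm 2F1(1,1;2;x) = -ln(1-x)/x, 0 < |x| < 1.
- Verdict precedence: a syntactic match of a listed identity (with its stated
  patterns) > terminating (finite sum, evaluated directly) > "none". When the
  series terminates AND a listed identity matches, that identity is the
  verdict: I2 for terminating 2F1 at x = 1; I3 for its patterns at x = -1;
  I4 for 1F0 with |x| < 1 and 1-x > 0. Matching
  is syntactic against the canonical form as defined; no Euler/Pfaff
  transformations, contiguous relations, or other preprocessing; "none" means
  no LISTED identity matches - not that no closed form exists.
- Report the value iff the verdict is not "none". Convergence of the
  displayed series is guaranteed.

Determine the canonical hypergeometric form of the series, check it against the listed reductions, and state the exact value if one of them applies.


Key observation: t_0 = -1/6 here, and the ratio is unreduced: k^2 + 1 divides both sides (C = -1/6).
Adjacent-term ratio: r(k) = (-8) * 1 / [(k+1)] - rational; roots negated = parameters, x = (-8), C = -1/6.

Canonical form: C = -1/6 times 0F0 with upper {-}, lower {-}, x = -8. Verdict (x = -8): the I5 exponential reduction applies (the 0F0 exponential series at x = -8). Exact value: (-1/6) * e^(-8).


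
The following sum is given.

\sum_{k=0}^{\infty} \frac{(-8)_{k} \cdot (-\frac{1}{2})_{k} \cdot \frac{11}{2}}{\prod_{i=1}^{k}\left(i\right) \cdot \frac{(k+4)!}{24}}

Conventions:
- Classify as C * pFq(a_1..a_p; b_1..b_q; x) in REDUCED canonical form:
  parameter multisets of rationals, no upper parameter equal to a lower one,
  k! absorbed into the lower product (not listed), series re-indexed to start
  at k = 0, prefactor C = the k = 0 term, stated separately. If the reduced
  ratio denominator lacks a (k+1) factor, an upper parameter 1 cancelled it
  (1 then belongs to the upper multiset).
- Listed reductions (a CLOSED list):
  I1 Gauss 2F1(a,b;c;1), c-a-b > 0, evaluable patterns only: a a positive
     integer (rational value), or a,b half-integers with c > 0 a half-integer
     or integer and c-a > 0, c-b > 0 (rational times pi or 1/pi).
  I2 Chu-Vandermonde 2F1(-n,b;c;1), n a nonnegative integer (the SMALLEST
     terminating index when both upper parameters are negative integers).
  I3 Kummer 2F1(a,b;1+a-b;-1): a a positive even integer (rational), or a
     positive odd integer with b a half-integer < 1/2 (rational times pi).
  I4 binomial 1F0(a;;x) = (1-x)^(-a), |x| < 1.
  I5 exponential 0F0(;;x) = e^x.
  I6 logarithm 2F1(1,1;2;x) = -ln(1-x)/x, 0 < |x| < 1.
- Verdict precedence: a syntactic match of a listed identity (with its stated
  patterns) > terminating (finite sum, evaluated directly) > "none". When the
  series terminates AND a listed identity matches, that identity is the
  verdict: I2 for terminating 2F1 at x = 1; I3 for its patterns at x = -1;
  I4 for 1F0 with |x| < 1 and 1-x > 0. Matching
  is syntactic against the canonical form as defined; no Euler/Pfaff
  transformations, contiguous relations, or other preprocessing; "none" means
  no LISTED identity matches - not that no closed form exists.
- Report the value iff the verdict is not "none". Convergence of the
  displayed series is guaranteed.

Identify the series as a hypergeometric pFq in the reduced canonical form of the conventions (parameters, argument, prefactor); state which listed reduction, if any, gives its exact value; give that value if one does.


x = 1 here; the reduced form reads 2F1, upper {-8, -\frac{1}{2}}, lower {5}, C = \frac{11}{2}. Verdict: the Chu-Vandermonde identity I2 matches (terminating 2F1 at x = 1 with n = 8, b = -1/2, c = 5). Hence: \frac{5311735}{589824}.

First insight: with t_0 = \frac{11}{2}, the denominator's factorial ratio (prefactor 11/2) is a lower Pochhammer.
Consecutive-term ratio: r(k) = 1 * (k-8) (k-\frac{1}{2}) / [(k+5) (k+1)] ; factor over Q: parameters, x = 1, and C = \frac{11}{2}.


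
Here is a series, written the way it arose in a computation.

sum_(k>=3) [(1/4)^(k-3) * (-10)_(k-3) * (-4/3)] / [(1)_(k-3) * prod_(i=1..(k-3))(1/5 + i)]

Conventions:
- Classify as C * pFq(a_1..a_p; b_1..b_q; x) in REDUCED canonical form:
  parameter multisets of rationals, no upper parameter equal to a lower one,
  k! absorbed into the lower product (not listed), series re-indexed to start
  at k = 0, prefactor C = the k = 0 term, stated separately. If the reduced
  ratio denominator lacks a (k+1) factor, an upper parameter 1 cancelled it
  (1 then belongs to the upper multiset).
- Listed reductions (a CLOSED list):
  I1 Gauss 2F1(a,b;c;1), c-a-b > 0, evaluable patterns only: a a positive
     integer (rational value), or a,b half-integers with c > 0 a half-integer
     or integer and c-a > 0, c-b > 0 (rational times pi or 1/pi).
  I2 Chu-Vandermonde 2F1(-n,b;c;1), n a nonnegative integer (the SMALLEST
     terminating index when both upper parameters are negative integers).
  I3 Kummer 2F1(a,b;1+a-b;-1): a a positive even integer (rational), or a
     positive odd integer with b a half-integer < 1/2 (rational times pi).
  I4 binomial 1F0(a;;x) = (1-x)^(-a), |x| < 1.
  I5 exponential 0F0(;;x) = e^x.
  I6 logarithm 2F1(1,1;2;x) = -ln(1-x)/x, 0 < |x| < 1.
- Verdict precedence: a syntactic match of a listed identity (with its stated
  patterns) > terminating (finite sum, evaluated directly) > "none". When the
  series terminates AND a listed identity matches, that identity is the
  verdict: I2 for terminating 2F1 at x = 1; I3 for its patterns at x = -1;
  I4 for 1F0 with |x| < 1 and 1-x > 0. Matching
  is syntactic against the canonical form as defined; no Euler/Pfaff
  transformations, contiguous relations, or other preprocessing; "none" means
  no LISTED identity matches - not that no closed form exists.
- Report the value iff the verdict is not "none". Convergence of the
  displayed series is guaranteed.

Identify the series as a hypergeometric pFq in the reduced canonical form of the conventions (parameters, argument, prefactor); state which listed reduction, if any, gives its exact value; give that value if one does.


This is -4/3 * 1F1(-10; 6/5; 1/4) in reduced canonical form. Verdict: terminating at k = 10: the factor (-10)_k kills every later term; summing the 11 survivors is exact. Value: 14154873763888497599/48673636752379871232.

The tell: t_0 = -4/3 here, and (1)_k (prefactor -4/3) is k! itself.
Step ratio: r(k) = (1/4) * (k-10) / [(k+6/5) (k+1)] ; factor over Q: parameters, x = (1/4), and C = -4/3.


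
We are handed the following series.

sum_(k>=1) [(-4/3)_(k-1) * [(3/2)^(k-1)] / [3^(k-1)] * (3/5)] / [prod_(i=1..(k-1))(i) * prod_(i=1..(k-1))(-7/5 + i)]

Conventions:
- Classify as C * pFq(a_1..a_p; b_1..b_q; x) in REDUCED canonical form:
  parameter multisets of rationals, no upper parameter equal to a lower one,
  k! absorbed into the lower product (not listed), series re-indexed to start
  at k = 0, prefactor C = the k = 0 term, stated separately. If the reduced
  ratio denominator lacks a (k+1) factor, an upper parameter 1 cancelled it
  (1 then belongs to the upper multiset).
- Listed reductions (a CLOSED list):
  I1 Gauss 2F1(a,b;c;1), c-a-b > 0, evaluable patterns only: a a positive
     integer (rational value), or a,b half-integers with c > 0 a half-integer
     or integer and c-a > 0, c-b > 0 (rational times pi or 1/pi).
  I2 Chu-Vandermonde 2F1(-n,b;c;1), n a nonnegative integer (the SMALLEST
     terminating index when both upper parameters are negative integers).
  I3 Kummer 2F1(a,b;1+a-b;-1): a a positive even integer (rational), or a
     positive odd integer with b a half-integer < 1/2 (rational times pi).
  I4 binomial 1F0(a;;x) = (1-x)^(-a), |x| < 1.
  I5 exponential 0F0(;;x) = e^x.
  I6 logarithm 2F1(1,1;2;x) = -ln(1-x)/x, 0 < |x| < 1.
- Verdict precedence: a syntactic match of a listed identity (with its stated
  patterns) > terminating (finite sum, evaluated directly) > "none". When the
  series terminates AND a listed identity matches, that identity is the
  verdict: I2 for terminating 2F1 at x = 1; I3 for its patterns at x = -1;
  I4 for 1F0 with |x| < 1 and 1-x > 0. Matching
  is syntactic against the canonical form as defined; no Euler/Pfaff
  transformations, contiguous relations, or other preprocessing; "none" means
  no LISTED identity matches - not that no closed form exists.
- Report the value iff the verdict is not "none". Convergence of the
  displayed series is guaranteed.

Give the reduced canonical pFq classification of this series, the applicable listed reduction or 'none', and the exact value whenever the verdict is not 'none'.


At argument 1/2: a 1F1 with upper {-4/3}, lower {-2/5}, scaled by C = 3/5. Verdict: none here - no I1-I6 shape fits x = 1/2 with lower {-2/5}.

Key observation: x = (1/2) and the two k-th powers (C = 3/5) combine into one argument.
Adjacent-term ratio: r(k) = (1/2) * (k-4/3) / [(k-2/5) (k+1)] - rational in k. x = (1/2); t_0 = 3/5; negate the roots.


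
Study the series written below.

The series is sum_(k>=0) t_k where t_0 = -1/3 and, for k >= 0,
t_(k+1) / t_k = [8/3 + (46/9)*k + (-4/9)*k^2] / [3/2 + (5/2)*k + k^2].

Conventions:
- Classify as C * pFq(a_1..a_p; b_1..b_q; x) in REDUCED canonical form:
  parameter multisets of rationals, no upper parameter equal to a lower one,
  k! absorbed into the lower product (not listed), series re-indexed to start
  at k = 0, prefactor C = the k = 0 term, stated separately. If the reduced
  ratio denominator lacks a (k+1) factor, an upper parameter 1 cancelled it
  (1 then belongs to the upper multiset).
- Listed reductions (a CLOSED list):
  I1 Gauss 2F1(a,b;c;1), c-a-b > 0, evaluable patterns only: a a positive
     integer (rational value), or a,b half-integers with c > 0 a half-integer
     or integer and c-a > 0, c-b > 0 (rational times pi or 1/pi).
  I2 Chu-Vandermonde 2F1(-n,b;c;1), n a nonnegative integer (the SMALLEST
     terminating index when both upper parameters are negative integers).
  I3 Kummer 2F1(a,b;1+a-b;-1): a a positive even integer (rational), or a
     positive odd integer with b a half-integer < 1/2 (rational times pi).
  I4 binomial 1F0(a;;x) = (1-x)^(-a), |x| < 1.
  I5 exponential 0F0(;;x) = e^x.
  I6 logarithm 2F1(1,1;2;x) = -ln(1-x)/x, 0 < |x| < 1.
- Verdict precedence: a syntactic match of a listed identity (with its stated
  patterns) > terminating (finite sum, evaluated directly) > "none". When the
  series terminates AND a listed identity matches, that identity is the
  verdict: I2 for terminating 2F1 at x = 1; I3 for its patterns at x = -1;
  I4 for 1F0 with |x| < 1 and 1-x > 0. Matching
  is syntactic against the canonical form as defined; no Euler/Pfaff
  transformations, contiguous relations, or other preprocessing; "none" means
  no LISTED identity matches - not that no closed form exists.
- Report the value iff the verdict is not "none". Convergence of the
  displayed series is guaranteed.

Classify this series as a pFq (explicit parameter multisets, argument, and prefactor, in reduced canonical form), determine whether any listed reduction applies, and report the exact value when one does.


Canonical form: C = -1/3 times 2F1 with upper {-12, 1/2}, lower {3/2}, x = -4/9. Verdict: terminating - the sum ends at index 12 because -12 is a negative integer; exact evaluation follows. Sum: -58811362334370658399/14320003605980906925.

The tell: with t_0 = -1/3, factor the ratio over Q (C = -1/3, x = -4/9): negated roots = parameters.
Adjacent-term ratio: r(k) = (-4/9) * (k-12) (k+1/2) / [(k+3/2) (k+1)] ; factor over Q: parameters, x = (-4/9), and C = -1/3.


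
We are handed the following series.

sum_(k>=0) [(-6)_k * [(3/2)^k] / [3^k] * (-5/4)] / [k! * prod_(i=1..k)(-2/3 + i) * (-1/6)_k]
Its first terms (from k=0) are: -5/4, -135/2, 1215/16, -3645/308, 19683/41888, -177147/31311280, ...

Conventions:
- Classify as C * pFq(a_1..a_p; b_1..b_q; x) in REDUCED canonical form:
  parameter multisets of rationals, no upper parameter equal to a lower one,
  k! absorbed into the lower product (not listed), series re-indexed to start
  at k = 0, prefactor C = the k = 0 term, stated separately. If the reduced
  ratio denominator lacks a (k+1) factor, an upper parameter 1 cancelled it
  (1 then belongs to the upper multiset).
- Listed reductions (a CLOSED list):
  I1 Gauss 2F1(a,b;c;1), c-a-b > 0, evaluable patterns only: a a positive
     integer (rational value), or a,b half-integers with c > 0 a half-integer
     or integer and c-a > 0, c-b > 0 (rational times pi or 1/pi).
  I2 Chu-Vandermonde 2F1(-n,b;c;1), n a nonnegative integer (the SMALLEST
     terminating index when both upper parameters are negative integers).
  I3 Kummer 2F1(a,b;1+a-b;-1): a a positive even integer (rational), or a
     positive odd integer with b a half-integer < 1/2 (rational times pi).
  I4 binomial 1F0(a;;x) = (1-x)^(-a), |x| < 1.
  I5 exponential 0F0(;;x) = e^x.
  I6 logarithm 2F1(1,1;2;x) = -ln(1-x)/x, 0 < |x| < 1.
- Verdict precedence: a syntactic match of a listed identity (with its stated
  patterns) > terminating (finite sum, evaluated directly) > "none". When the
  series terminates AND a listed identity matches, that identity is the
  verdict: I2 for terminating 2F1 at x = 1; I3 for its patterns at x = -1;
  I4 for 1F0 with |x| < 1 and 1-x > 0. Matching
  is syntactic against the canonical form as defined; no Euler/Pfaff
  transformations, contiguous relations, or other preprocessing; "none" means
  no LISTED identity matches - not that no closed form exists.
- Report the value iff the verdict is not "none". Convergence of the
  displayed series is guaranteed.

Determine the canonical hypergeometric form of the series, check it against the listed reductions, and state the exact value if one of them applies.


Reduced: x = 1/2, 1F2, upper = {-6}, lower = {-1/6, 1/3}, C = -5/4. Verdict: terminating at k = 6: the factor (-6)_k kills every later term; summing the 7 survivors is exact. Value: -204260453/48835072.

Key step: from the first term -5/4: the lower running product (C = -5/4, x = 1/2) is a rising factorial.
Adjacent-term ratio: r(k) = (1/2) * (k-6) / [(k-1/6) (k+1/3) (k+1)] - rational; roots negated = parameters, x = (1/2), C = -5/4.


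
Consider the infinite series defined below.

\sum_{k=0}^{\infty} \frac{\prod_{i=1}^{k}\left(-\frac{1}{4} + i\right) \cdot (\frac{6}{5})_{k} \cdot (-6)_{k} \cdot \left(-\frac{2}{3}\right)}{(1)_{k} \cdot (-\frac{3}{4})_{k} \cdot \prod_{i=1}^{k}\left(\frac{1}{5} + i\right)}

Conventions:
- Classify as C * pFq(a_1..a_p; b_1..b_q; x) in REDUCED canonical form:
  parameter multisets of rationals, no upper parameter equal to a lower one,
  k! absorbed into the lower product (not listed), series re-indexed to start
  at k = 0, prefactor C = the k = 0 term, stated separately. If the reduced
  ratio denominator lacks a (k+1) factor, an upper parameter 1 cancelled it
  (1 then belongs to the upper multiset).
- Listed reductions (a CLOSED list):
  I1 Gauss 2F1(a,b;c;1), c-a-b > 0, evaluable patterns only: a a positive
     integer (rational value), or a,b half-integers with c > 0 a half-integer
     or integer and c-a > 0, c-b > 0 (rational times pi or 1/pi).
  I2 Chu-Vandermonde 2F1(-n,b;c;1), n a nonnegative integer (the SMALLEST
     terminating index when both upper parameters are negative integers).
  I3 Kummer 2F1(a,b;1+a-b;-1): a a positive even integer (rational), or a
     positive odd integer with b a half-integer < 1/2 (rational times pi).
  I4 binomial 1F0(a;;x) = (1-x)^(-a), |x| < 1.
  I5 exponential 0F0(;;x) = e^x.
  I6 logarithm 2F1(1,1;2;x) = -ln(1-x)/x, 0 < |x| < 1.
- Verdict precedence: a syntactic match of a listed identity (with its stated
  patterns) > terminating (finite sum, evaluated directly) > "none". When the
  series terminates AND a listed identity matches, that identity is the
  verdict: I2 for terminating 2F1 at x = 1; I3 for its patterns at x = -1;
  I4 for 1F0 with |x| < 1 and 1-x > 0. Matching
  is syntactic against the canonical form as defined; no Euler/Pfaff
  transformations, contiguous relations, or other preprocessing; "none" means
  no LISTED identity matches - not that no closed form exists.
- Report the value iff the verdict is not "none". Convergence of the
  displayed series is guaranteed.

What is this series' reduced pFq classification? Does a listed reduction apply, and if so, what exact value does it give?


At argument 1: a 2F1 with upper {-6, \frac{3}{4}}, lower {-\frac{3}{4}}, scaled by C = -\frac{2}{3}. Verdict: Chu-Vandermonde (I2) fires (terminating 2F1 at x = 1 with n = 6, b = 3/4, c = -\frac{3}{4}). Sum: \frac{896}{1989}.

Key step: from the first term -\frac{2}{3}: (1)_k (prefactor -2/3) is k! itself.
Consecutive-term ratio: r(k) = 1 * (k-6) (k+\frac{3}{4}) / [(k-\frac{3}{4}) (k+1)] - rational in k, leading ratio 1; with t_0 = -\frac{2}{3}, classification follows.


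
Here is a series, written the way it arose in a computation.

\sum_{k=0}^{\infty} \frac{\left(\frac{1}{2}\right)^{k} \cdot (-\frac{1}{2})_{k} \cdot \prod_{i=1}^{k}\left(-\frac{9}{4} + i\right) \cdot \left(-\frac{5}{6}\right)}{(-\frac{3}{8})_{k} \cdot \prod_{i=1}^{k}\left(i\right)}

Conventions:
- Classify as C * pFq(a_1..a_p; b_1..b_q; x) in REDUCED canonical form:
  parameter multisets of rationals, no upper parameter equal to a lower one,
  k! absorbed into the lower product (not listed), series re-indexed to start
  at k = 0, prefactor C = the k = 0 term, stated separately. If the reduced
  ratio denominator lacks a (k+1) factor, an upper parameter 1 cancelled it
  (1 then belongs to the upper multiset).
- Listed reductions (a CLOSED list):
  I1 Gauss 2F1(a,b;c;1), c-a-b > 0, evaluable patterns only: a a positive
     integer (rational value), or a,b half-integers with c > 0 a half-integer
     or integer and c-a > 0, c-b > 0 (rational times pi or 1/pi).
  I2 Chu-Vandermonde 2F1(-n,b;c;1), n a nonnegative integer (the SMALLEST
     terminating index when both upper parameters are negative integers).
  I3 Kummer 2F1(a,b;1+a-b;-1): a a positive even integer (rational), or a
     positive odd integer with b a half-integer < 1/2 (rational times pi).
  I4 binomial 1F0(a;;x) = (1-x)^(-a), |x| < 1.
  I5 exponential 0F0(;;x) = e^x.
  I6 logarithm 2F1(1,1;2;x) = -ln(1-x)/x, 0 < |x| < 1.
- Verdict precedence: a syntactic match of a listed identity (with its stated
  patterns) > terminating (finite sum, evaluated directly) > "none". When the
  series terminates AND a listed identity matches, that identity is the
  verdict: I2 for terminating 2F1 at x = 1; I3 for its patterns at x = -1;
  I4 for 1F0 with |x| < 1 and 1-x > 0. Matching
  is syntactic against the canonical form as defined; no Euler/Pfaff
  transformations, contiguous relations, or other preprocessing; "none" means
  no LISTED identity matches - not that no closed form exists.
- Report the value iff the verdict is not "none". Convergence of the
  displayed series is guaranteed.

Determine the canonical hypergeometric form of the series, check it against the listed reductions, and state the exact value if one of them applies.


Reduced: x = \frac{1}{2}, 2F1, upper = {-\frac{5}{4}, -\frac{1}{2}}, lower = {-\frac{3}{8}}, C = -\frac{5}{6}. Verdict: no listed reduction: x = \frac{1}{2} and upper {-\frac{5}{4}, -\frac{1}{2}} fail every I1-I6 pattern.

Structural cue: t_0 = -\frac{5}{6} here, and the product of the first k integers (C = -5/6, x = 1/2) is k!.
Step ratio: r(k) = \frac{1}{2} * (k-\frac{5}{4}) (k-\frac{1}{2}) / [(k-\frac{3}{8}) (k+1)] - poly over poly, x = \frac{1}{2} from leading terms; C = -\frac{5}{6} at k = 0.


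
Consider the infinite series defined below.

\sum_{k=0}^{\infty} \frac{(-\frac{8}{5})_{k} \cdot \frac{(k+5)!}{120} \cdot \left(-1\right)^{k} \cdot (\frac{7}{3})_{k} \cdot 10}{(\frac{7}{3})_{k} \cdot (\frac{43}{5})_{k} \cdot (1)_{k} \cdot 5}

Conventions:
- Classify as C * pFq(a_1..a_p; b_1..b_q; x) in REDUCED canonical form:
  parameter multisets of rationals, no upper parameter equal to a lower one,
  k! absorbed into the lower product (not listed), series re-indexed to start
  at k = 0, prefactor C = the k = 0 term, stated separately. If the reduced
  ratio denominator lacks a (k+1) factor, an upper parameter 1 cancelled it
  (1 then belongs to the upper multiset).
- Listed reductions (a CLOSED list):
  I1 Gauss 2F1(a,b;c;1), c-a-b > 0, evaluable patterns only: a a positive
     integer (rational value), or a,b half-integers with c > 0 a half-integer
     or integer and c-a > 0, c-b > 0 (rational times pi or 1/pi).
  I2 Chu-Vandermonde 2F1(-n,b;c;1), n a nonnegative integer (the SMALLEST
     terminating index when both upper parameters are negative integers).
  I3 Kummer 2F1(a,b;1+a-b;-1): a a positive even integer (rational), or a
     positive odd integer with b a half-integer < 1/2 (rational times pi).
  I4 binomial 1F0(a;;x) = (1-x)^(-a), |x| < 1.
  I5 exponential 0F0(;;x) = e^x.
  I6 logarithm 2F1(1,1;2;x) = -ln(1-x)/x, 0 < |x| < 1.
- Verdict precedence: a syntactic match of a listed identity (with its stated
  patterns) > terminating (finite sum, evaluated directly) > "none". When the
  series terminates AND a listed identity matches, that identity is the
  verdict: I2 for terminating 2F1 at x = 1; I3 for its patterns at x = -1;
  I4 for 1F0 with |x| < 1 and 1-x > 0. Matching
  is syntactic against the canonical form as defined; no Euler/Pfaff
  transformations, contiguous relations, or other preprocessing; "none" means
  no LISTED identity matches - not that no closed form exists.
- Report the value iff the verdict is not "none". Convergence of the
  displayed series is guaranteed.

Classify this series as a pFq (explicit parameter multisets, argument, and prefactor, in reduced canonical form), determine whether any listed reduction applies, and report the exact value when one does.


Classification (C = 2): 2F1 with upper {-\frac{8}{5}, 6}, lower {\frac{43}{5}}, argument x = -1. Verdict: Kummer's theorem (I3) applies (x = -1; c = \frac{43}{5} equals 1+a-b for upper {-\frac{8}{5}, 6}: listed pattern). Exact value: \frac{2926}{625}.

The tell: with t_0 = 2, the constant factors (C = 2) combine into one prefactor.
Adjacent-term ratio: r(k) = -1 * (k-\frac{8}{5}) (k+6) / [(k+\frac{43}{5}) (k+1)] - poly over poly, x = -1 from leading terms; C = 2 at k = 0.


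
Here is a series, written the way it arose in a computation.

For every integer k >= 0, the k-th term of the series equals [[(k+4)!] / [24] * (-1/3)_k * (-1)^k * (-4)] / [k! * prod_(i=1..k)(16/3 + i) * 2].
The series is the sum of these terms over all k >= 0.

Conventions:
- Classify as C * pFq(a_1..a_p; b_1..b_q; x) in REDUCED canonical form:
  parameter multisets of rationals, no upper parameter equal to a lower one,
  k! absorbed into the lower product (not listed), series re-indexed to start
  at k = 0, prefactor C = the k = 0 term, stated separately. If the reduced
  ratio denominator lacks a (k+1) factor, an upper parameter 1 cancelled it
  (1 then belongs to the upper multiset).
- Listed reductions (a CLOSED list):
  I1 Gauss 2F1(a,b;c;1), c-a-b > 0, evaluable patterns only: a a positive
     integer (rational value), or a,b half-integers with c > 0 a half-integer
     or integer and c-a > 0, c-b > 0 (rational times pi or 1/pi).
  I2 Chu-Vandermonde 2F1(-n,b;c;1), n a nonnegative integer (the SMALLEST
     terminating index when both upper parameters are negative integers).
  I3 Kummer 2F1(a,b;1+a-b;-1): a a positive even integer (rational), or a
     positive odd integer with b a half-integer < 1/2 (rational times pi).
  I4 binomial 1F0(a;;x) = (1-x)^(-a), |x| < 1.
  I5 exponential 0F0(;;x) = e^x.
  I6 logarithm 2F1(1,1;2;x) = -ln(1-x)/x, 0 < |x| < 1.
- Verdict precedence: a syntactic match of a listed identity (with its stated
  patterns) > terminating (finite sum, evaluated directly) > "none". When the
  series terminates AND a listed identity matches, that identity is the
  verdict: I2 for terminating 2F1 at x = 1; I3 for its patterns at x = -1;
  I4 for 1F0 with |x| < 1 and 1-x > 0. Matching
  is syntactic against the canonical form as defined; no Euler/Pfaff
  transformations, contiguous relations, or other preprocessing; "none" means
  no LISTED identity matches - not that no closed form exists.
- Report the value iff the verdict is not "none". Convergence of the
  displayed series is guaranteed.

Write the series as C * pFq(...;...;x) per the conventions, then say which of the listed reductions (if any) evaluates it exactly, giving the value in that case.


Canonical form: C = -2 times 2F1 with upper {-1/3, 5}, lower {19/3}, x = -1. Verdict: none. Every listed pattern misses the 2F1 form at -1, upper {-1/3, 5}.

Structural cue: from the first term -2: the lower running product (C = -2, x = -1) is a rising factorial.
Ratio: r(k) = (-1) * (k-1/3) (k+5) / [(k+19/3) (k+1)] ; factor over Q: parameters, x = (-1), and C = -2.


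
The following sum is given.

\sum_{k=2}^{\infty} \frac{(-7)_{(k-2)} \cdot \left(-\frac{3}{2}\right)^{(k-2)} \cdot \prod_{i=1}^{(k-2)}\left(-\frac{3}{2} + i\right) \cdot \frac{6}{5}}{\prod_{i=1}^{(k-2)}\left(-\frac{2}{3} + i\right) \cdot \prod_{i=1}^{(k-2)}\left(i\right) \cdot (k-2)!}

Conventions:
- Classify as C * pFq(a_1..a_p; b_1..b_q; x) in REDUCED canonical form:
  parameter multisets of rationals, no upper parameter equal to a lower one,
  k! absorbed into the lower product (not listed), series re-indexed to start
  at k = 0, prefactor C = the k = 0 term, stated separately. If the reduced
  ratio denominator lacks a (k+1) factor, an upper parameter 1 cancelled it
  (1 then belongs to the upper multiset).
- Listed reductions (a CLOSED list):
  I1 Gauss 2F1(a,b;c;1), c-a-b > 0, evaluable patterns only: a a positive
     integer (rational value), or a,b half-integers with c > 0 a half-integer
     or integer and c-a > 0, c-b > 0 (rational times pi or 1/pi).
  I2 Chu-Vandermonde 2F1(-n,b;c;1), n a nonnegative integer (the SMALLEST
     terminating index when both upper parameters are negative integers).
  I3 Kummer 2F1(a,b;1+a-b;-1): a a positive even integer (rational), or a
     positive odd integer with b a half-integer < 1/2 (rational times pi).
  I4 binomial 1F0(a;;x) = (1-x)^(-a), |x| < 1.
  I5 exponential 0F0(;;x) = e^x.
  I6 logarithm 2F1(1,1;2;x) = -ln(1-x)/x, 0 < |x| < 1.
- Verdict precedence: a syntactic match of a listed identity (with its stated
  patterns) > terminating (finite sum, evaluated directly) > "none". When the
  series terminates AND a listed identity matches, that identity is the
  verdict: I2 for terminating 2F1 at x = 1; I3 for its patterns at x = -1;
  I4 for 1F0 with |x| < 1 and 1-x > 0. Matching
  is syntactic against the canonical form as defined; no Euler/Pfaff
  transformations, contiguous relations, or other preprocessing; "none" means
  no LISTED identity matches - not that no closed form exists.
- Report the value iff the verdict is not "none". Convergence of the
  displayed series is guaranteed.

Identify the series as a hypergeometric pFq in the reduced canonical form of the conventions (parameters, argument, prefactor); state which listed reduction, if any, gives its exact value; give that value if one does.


At argument -\frac{3}{2}: a 2F2 with upper {-7, -\frac{1}{2}}, lower {\frac{1}{3}, 1}, scaled by C = \frac{6}{5}. Verdict: terminating - the sum ends at index 7 because -7 is a negative integer; exact evaluation follows. Its exact value is -\frac{32609912529399}{725195161600}.

Key step: x = -\frac{3}{2} and the lower running product (C = 6/5, x = -3/2) is a rising factorial.
Consecutive-term ratio: r(k) = -\frac{3}{2} * (k-7) (k-\frac{1}{2}) / [(k+\frac{1}{3}) (k+1) (k+1)] - rational; roots negated = parameters, x = -\frac{3}{2}, C = \frac{6}{5}.


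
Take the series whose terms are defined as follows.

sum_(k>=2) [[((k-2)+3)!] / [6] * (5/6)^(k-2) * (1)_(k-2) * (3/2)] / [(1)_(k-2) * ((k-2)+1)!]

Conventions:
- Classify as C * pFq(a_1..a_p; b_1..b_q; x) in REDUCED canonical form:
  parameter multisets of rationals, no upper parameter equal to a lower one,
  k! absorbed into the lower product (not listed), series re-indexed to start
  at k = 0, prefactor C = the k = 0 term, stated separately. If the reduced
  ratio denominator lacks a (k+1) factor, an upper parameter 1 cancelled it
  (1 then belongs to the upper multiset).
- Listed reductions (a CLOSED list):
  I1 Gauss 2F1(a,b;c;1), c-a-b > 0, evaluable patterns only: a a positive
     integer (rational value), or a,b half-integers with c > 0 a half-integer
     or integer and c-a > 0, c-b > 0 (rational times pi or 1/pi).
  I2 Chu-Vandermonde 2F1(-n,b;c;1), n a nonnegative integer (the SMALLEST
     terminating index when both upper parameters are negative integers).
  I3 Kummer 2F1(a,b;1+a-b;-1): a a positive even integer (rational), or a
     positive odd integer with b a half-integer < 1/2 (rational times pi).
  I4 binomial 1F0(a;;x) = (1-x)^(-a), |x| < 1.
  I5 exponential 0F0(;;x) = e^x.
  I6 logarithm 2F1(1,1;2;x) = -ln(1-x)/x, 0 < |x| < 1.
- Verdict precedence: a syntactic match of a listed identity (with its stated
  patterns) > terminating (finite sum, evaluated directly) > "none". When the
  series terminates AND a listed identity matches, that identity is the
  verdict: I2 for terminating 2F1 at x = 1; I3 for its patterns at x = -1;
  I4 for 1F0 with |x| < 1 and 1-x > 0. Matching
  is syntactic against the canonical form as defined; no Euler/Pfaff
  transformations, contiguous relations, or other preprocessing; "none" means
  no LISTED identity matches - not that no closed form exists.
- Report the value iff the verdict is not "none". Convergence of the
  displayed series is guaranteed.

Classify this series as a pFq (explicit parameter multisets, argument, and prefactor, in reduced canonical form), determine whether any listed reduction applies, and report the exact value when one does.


Structural cue: from the first term 3/2: (1)_k (C = 3/2) is k! itself.
Step ratio: r(k) = (5/6) * (k+1) (k+4) / [(k+2) (k+1)] ; factor over Q: parameters, x = (5/6), and C = 3/2.

x = 5/6 here; the reduced form reads 2F1, upper {1, 4}, lower {2}, C = 3/2. Verdict: none. No listed pattern accepts 2F1(1, 4; 2; 5/6).
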